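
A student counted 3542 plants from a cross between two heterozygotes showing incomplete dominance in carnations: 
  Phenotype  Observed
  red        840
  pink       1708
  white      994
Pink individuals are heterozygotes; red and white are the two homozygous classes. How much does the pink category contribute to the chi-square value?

2.241

With incomplete dominance, a heterozygote × heterozygote cross gives a 1:2:1 phenotypic ratio.
The 1:2:1 ratio has 4 parts, so with N = 3542 the expected counts are:
  red: 3542 × 1/4 = 885.5
  pink: 3542 × 2/4 = 1771
  white: 3542 × 1/4 = 885.5
Contribution of pink: (1708 − 1771)² / 1771 = 2.2411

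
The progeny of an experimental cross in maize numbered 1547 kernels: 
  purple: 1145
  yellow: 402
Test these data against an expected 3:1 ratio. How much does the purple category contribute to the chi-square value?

Total ratio parts = 4. Expected numbers out of 1547:
  purple: 1547 × 3/4 = 1160.25
  yellow: 1547 × 1/4 = 386.75
Contribution of purple: (1145 − 1160.25)² / 1160.25 = 0.2004

0.200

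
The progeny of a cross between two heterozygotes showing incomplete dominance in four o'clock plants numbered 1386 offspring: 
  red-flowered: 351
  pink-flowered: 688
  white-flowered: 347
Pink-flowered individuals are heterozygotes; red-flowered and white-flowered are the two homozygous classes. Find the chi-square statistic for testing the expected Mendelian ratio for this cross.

0.095

With incomplete dominance, a heterozygote × heterozygote cross gives a 1:2:1 phenotypic ratio.
Expected counts for N = 1386 under a 1:2:1 ratio (total parts = 4):
  red-flowered: 1386 × 1/4 = 346.5
  pink-flowered: 1386 × 2/4 = 693
  white-flowered: 1386 × 1/4 = 346.5
χ² = Σ (O − E)² / E
  red-flowered: (351 − 346.5)² / 346.5 = 0.0584
  pink-flowered: (688 − 693)² / 693 = 0.0361
  white-flowered: (347 − 346.5)² / 346.5 = 0.0007
χ² = 0.0584 + 0.0361 + 0.0007 = 0.0952 ≈ 0.095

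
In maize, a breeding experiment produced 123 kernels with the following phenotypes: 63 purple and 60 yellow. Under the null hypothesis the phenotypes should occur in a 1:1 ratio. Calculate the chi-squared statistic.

0.073

The 1:1 ratio has 2 parts, so with N = 123 the expected counts are:
  purple: 123 × 1/2 = 61.5
  yellow: 123 × 1/2 = 61.5
χ² = Σ (O − E)² / E
  purple: (63 − 61.5)² / 61.5 = 0.0366
  yellow: (60 − 61.5)² / 61.5 = 0.0366
χ² = 0.0366 + 0.0366 = 0.0732 ≈ 0.073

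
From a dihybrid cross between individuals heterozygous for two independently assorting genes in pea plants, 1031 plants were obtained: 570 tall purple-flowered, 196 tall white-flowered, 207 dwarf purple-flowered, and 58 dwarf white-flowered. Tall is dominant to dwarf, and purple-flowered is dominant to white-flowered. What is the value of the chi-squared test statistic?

A dihybrid F₂ with independent assortment and complete dominance at both loci gives a 9:3:3:1 phenotypic ratio.
Expected counts for N = 1031 under a 9:3:3:1 ratio (total parts = 16):
  tall purple-flowered: 1031 × 9/16 = 579.9375
  tall white-flowered: 1031 × 3/16 = 193.3125
  dwarf purple-flowered: 1031 × 3/16 = 193.3125
  dwarf white-flowered: 1031 × 1/16 = 64.4375
χ² = Σ (O − E)² / E
  tall purple-flowered: (570 − 579.9375)² / 579.9375 = 0.1703
  tall white-flowered: (196 − 193.3125)² / 193.3125 = 0.0374
  dwarf purple-flowered: (207 − 193.3125)² / 193.3125 = 0.9691
  dwarf white-flowered: (58 − 64.4375)² / 64.4375 = 0.6431
χ² = 0.1703 + 0.0374 + 0.9691 + 0.6431 = 1.8199 ≈ 1.820

1.820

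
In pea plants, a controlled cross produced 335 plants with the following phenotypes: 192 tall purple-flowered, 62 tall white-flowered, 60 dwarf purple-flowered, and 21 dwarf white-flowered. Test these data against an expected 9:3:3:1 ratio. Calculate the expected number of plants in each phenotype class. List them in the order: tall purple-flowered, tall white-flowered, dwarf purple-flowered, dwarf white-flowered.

188.4375, 62.8125, 62.8125, 20.9375

The 9:3:3:1 ratio has 16 parts, so with N = 335 the expected counts are:
  tall purple-flowered: 335 × 9/16 = 188.4375
  tall white-flowered: 335 × 3/16 = 62.8125
  dwarf purple-flowered: 335 × 3/16 = 62.8125
  dwarf white-flowered: 335 × 1/16 = 20.9375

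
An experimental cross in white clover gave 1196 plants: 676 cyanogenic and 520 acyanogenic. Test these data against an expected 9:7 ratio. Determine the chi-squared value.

0.036

Expected counts for N = 1196 under a 9:7 ratio (total parts = 16):
  cyanogenic: 1196 × 9/16 = 672.75
  acyanogenic: 1196 × 7/16 = 523.25
χ² = Σ (O − E)² / E
  cyanogenic: (676 − 672.75)² / 672.75 = 0.0157
  acyanogenic: (520 − 523.25)² / 523.25 = 0.0202
χ² = 0.0157 + 0.0202 = 0.0359 ≈ 0.036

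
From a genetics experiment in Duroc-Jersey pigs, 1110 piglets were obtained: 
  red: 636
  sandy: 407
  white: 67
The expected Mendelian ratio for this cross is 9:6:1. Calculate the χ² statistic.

Expected counts for N = 1110 under a 9:6:1 ratio (total parts = 16):
  red: 1110 × 9/16 = 624.375
  sandy: 1110 × 6/16 = 416.25
  white: 1110 × 1/16 = 69.375
χ² = Σ (O − E)² / E
  red: (636 − 624.375)² / 624.375 = 0.2164
  sandy: (407 − 416.25)² / 416.25 = 0.2056
  white: (67 − 69.375)² / 69.375 = 0.0813
χ² = 0.2164 + 0.2056 + 0.0813 = 0.5033 ≈ 0.503

0.503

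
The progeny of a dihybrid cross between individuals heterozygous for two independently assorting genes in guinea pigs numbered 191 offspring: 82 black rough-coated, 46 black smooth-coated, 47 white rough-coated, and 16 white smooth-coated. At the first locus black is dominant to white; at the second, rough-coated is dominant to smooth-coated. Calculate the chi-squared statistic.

13.798

A dihybrid F₂ with independent assortment and complete dominance at both loci gives a 9:3:3:1 phenotypic ratio.
Total ratio parts = 16. Expected numbers out of 191:
  black rough-coated: 191 × 9/16 = 107.4375
  black smooth-coated: 191 × 3/16 = 35.8125
  white rough-coated: 191 × 3/16 = 35.8125
  white smooth-coated: 191 × 1/16 = 11.9375
χ² = Σ (O − E)² / E
  black rough-coated: (82 − 107.4375)² / 107.4375 = 6.0227
  black smooth-coated: (46 − 35.8125)² / 35.8125 = 2.8980
  white rough-coated: (47 − 35.8125)² / 35.8125 = 3.4949
  white smooth-coated: (16 − 11.9375)² / 11.9375 = 1.3825
χ² = 6.0227 + 2.8980 + 3.4949 + 1.3825 = 13.7981 ≈ 13.798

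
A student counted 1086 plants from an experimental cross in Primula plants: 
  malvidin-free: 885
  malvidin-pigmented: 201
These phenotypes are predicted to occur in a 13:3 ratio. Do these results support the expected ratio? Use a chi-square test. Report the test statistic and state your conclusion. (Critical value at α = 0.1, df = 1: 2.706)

The 13:3 ratio has 16 parts, so with N = 1086 the expected counts are:
  malvidin-free: 1086 × 13/16 = 882.375
  malvidin-pigmented: 1086 × 3/16 = 203.625
χ² = Σ (O − E)² / E
  malvidin-free: (885 − 882.375)² / 882.375 = 0.0078
  malvidin-pigmented: (201 − 203.625)² / 203.625 = 0.0338
χ² = 0.0078 + 0.0338 = 0.0416 ≈ 0.042
Degrees of freedom = 2 − 1 = 1; critical value at α = 0.1 is 2.706.
Since 0.042 < 2.706, we fail to reject the null hypothesis — the data are consistent with the 13:3 ratio.

0.042; consistent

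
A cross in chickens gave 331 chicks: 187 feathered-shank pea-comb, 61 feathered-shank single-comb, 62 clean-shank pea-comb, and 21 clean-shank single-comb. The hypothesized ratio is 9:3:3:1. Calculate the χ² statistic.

0.027

Under the 9:3:3:1 hypothesis (Σ ratio = 16, N = 331):
  feathered-shank pea-comb: 331 × 9/16 = 186.1875
  feathered-shank single-comb: 331 × 3/16 = 62.0625
  clean-shank pea-comb: 331 × 3/16 = 62.0625
  clean-shank single-comb: 331 × 1/16 = 20.6875
χ² = Σ (O − E)² / E
  feathered-shank pea-comb: (187 − 186.1875)² / 186.1875 = 0.0035
  feathered-shank single-comb: (61 − 62.0625)² / 62.0625 = 0.0182
  clean-shank pea-comb: (62 − 62.0625)² / 62.0625 = 0.0001
  clean-shank single-comb: (21 − 20.6875)² / 20.6875 = 0.0047
χ² = 0.0035 + 0.0182 + 0.0001 + 0.0047 = 0.0265 ≈ 0.027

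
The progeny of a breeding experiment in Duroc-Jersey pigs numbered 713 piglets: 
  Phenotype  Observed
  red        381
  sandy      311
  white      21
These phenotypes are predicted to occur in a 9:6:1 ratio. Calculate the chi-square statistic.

20.580

Expected counts for N = 713 under a 9:6:1 ratio (total parts = 16):
  red: 713 × 9/16 = 401.0625
  sandy: 713 × 6/16 = 267.375
  white: 713 × 1/16 = 44.5625
χ² = Σ (O − E)² / E
  red: (381 − 401.0625)² / 401.0625 = 1.0036
  sandy: (311 − 267.375)² / 267.375 = 7.1179
  white: (21 − 44.5625)² / 44.5625 = 12.4587
χ² = 1.0036 + 7.1179 + 12.4587 = 20.5802 ≈ 20.580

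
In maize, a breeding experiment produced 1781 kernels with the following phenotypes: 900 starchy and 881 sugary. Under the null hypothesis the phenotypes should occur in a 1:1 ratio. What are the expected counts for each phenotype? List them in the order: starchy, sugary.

Total ratio parts = 2. Expected numbers out of 1781:
  starchy: 1781 × 1/2 = 890.5
  sugary: 1781 × 1/2 = 890.5

890.5, 890.5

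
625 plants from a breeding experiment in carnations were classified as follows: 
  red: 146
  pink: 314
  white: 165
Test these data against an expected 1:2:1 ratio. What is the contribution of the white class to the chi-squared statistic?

Under the 1:2:1 hypothesis (Σ ratio = 4, N = 625):
  red: 625 × 1/4 = 156.25
  pink: 625 × 2/4 = 312.5
  white: 625 × 1/4 = 156.25
Contribution of white: (165 − 156.25)² / 156.25 = 0.4900

0.490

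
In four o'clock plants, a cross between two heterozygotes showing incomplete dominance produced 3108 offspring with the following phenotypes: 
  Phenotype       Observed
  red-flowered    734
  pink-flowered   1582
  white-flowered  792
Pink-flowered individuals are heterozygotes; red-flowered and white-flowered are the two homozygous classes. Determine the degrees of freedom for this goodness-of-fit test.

2

With incomplete dominance, a heterozygote × heterozygote cross gives a 1:2:1 phenotypic ratio.
A goodness-of-fit test with 3 phenotype classes has df = 3 − 1 = 2.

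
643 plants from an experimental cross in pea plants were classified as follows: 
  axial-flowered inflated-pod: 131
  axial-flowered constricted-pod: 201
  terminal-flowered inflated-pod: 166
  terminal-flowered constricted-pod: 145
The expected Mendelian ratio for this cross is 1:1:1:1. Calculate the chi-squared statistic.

17.299

Under the 1:1:1:1 hypothesis (Σ ratio = 4, N = 643):
  axial-flowered inflated-pod: 643 × 1/4 = 160.75
  axial-flowered constricted-pod: 643 × 1/4 = 160.75
  terminal-flowered inflated-pod: 643 × 1/4 = 160.75
  terminal-flowered constricted-pod: 643 × 1/4 = 160.75
χ² = Σ (O − E)² / E
  axial-flowered inflated-pod: (131 − 160.75)² / 160.75 = 5.5058
  axial-flowered constricted-pod: (201 − 160.75)² / 160.75 = 10.0781
  terminal-flowered inflated-pod: (166 − 160.75)² / 160.75 = 0.1715
  terminal-flowered constricted-pod: (145 − 160.75)² / 160.75 = 1.5432
χ² = 5.5058 + 10.0781 + 0.1715 + 1.5432 = 17.2986 ≈ 17.299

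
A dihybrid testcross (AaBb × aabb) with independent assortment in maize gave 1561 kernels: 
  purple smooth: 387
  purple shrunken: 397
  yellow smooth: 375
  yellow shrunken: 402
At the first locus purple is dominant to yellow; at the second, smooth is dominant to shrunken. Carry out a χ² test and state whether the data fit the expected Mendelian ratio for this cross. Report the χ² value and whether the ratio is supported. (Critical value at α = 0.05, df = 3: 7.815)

1.094; consistent

A dihybrid testcross with independent assortment gives a 1:1:1:1 ratio.
Under the 1:1:1:1 hypothesis (Σ ratio = 4, N = 1561):
  purple smooth: 1561 × 1/4 = 390.25
  purple shrunken: 1561 × 1/4 = 390.25
  yellow smooth: 1561 × 1/4 = 390.25
  yellow shrunken: 1561 × 1/4 = 390.25
χ² = Σ (O − E)² / E
  purple smooth: (387 − 390.25)² / 390.25 = 0.0271
  purple shrunken: (397 − 390.25)² / 390.25 = 0.1168
  yellow smooth: (375 − 390.25)² / 390.25 = 0.5959
  yellow shrunken: (402 − 390.25)² / 390.25 = 0.3538
χ² = 0.0271 + 0.1168 + 0.5959 + 0.3538 = 1.0936 ≈ 1.094
Degrees of freedom = 4 − 1 = 3; critical value at α = 0.05 is 7.815.
Since 1.094 < 7.815, we fail to reject the null hypothesis — the data are consistent with the 1:1:1:1 ratio.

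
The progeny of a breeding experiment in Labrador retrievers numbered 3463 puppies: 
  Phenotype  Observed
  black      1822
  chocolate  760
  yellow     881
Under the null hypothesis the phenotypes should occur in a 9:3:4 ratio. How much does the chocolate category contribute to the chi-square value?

The 9:3:4 ratio has 16 parts, so with N = 3463 the expected counts are:
  black: 3463 × 9/16 = 1947.9375
  chocolate: 3463 × 3/16 = 649.3125
  yellow: 3463 × 4/16 = 865.75
Contribution of chocolate: (760 − 649.3125)² / 649.3125 = 18.8688

18.869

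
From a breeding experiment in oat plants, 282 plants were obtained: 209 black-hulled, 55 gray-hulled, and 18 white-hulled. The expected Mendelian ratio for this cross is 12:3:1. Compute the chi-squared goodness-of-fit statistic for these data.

0.123

Total ratio parts = 16. Expected numbers out of 282:
  black-hulled: 282 × 12/16 = 211.5
  gray-hulled: 282 × 3/16 = 52.875
  white-hulled: 282 × 1/16 = 17.625
χ² = Σ (O − E)² / E
  black-hulled: (209 − 211.5)² / 211.5 = 0.0296
  gray-hulled: (55 − 52.875)² / 52.875 = 0.0854
  white-hulled: (18 − 17.625)² / 17.625 = 0.0080
χ² = 0.0296 + 0.0854 + 0.0080 = 0.123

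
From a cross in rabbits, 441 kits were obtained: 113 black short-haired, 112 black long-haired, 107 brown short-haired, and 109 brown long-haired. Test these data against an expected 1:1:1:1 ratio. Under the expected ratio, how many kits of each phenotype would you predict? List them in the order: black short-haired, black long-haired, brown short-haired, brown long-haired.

110.25, 110.25, 110.25, 110.25

Expected counts for N = 441 under a 1:1:1:1 ratio (total parts = 4):
  black short-haired: 441 × 1/4 = 110.25
  black long-haired: 441 × 1/4 = 110.25
  brown short-haired: 441 × 1/4 = 110.25
  brown long-haired: 441 × 1/4 = 110.25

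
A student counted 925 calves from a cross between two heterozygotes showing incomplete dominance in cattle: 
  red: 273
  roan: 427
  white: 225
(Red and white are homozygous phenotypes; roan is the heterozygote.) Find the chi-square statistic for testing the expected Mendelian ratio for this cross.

With incomplete dominance, a heterozygote × heterozygote cross gives a 1:2:1 phenotypic ratio.
Under the 1:2:1 hypothesis (Σ ratio = 4, N = 925):
  red: 925 × 1/4 = 231.25
  roan: 925 × 2/4 = 462.5
  white: 925 × 1/4 = 231.25
χ² = Σ (O − E)² / E
  red: (273 − 231.25)² / 231.25 = 7.5376
  roan: (427 − 462.5)² / 462.5 = 2.7249
  white: (225 − 231.25)² / 231.25 = 0.1689
χ² = 7.5376 + 2.7249 + 0.1689 = 10.4314 ≈ 10.431

10.431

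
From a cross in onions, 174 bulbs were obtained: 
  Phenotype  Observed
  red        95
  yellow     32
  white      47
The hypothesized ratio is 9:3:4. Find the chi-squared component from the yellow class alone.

Total ratio parts = 16. Expected numbers out of 174:
  red: 174 × 9/16 = 97.875
  yellow: 174 × 3/16 = 32.625
  white: 174 × 4/16 = 43.5
Contribution of yellow: (32 − 32.625)² / 32.625 = 0.0120

0.012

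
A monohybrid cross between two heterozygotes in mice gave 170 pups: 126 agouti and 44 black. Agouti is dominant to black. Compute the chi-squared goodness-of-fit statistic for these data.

0.071

For a monohybrid cross between heterozygotes with complete dominance, the expected phenotypic ratio is 3:1.
Expected counts for N = 170 under a 3:1 ratio (total parts = 4):
  agouti: 170 × 3/4 = 127.5
  black: 170 × 1/4 = 42.5
χ² = Σ (O − E)² / E
  agouti: (126 − 127.5)² / 127.5 = 0.0176
  black: (44 − 42.5)² / 42.5 = 0.0529
χ² = 0.0176 + 0.0529 = 0.0705 ≈ 0.071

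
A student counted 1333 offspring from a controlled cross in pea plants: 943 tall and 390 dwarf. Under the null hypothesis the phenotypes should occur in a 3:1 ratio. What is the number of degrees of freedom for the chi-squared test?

A goodness-of-fit test with 2 phenotype classes has df = 2 − 1 = 1.

1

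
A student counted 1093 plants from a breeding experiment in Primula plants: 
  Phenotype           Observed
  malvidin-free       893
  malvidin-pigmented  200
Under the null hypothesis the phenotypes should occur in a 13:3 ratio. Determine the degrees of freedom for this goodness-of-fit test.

A goodness-of-fit test with 2 phenotype classes has df = 2 − 1 = 1.

1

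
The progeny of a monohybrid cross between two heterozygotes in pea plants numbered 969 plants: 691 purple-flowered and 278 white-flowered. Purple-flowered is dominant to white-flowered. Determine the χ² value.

7.034

For a monohybrid cross between heterozygotes with complete dominance, the expected phenotypic ratio is 3:1.
Total ratio parts = 4. Expected numbers out of 969:
  purple-flowered: 969 × 3/4 = 726.75
  white-flowered: 969 × 1/4 = 242.25
χ² = Σ (O − E)² / E
  purple-flowered: (691 − 726.75)² / 726.75 = 1.7586
  white-flowered: (278 − 242.25)² / 242.25 = 5.2758
χ² = 1.7586 + 5.2758 = 7.0344 ≈ 7.034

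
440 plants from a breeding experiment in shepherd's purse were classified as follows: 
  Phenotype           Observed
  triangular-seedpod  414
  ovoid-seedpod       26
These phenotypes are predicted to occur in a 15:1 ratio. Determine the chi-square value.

0.087

The 15:1 ratio has 16 parts, so with N = 440 the expected counts are:
  triangular-seedpod: 440 × 15/16 = 412.5
  ovoid-seedpod: 440 × 1/16 = 27.5
χ² = Σ (O − E)² / E
  triangular-seedpod: (414 − 412.5)² / 412.5 = 0.0055
  ovoid-seedpod: (26 − 27.5)² / 27.5 = 0.0818
χ² = 0.0055 + 0.0818 = 0.0873 ≈ 0.087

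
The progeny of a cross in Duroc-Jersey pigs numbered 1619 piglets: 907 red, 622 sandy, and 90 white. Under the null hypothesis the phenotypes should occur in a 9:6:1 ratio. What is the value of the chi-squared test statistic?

1.616

Under the 9:6:1 hypothesis (Σ ratio = 16, N = 1619):
  red: 1619 × 9/16 = 910.6875
  sandy: 1619 × 6/16 = 607.125
  white: 1619 × 1/16 = 101.1875
χ² = Σ (O − E)² / E
  red: (907 − 910.6875)² / 910.6875 = 0.0149
  sandy: (622 − 607.125)² / 607.125 = 0.3644
  white: (90 − 101.1875)² / 101.1875 = 1.2369
χ² = 0.0149 + 0.3644 + 1.2369 = 1.6162 ≈ 1.616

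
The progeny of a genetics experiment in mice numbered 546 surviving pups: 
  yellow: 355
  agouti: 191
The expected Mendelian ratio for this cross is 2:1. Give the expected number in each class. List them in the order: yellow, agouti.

364, 182

Expected counts for N = 546 under a 2:1 ratio (total parts = 3):
  yellow: 546 × 2/3 = 364
  agouti: 546 × 1/3 = 182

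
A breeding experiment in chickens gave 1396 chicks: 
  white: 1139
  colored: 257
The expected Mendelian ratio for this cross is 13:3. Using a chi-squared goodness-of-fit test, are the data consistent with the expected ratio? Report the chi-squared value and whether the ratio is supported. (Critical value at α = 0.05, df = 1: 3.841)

0.106; consistent

Under the 13:3 hypothesis (Σ ratio = 16, N = 1396):
  white: 1396 × 13/16 = 1134.25
  colored: 1396 × 3/16 = 261.75
χ² = Σ (O − E)² / E
  white: (1139 − 1134.25)² / 1134.25 = 0.0199
  colored: (257 − 261.75)² / 261.75 = 0.0862
χ² = 0.0199 + 0.0862 = 0.1061 ≈ 0.106
Degrees of freedom = 2 − 1 = 1; critical value at α = 0.05 is 3.841.
Since 0.106 < 3.841, we fail to reject the null hypothesis — the data are consistent with the 13:3 ratio.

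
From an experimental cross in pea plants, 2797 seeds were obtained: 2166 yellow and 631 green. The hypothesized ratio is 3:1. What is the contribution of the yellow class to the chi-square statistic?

The 3:1 ratio has 4 parts, so with N = 2797 the expected counts are:
  yellow: 2797 × 3/4 = 2097.75
  green: 2797 × 1/4 = 699.25
Contribution of yellow: (2166 − 2097.75)² / 2097.75 = 2.2205

2.221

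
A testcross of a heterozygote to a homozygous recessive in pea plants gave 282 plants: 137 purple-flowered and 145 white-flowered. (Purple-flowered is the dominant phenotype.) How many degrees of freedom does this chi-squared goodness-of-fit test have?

1

A testcross of a heterozygote (Aa × aa) gives a 1:1 phenotypic ratio.
A goodness-of-fit test with 2 phenotype classes has df = 2 − 1 = 1.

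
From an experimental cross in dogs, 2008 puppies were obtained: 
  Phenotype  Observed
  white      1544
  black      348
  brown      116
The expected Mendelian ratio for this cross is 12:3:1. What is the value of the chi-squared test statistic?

3.835

The 12:3:1 ratio has 16 parts, so with N = 2008 the expected counts are:
  white: 2008 × 12/16 = 1506
  black: 2008 × 3/16 = 376.5
  brown: 2008 × 1/16 = 125.5
χ² = Σ (O − E)² / E
  white: (1544 − 1506)² / 1506 = 0.9588
  black: (348 − 376.5)² / 376.5 = 2.1574
  brown: (116 − 125.5)² / 125.5 = 0.7191
χ² = 0.9588 + 2.1574 + 0.7191 = 3.8353 ≈ 3.835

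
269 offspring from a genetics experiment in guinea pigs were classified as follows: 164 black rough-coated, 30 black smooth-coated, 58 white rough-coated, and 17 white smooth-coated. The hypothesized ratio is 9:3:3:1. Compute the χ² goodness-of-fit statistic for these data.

The 9:3:3:1 ratio has 16 parts, so with N = 269 the expected counts are:
  black rough-coated: 269 × 9/16 = 151.3125
  black smooth-coated: 269 × 3/16 = 50.4375
  white rough-coated: 269 × 3/16 = 50.4375
  white smooth-coated: 269 × 1/16 = 16.8125
χ² = Σ (O − E)² / E
  black rough-coated: (164 − 151.3125)² / 151.3125 = 1.0638
  black smooth-coated: (30 − 50.4375)² / 50.4375 = 8.2814
  white rough-coated: (58 − 50.4375)² / 50.4375 = 1.1339
  white smooth-coated: (17 − 16.8125)² / 16.8125 = 0.0021
χ² = 1.0638 + 8.2814 + 1.1339 + 0.0021 = 10.4812 ≈ 10.481

10.481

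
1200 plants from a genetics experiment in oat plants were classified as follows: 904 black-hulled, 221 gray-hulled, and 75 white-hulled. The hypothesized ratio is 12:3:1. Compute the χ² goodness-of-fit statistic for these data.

0.089

Expected counts for N = 1200 under a 12:3:1 ratio (total parts = 16):
  black-hulled: 1200 × 12/16 = 900
  gray-hulled: 1200 × 3/16 = 225
  white-hulled: 1200 × 1/16 = 75
χ² = Σ (O − E)² / E
  black-hulled: (904 − 900)² / 900 = 0.0178
  gray-hulled: (221 − 225)² / 225 = 0.0711
  white-hulled: (75 − 75)² / 75 = 0.0000
χ² = 0.0178 + 0.0711 + 0.0000 = 0.0889 ≈ 0.089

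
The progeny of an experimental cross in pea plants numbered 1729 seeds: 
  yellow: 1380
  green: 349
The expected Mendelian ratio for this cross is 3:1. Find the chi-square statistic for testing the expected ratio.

21.378

Expected counts for N = 1729 under a 3:1 ratio (total parts = 4):
  yellow: 1729 × 3/4 = 1296.75
  green: 1729 × 1/4 = 432.25
χ² = Σ (O − E)² / E
  yellow: (1380 − 1296.75)² / 1296.75 = 5.3446
  green: (349 − 432.25)² / 432.25 = 16.0337
χ² = 5.3446 + 16.0337 = 21.3783 ≈ 21.378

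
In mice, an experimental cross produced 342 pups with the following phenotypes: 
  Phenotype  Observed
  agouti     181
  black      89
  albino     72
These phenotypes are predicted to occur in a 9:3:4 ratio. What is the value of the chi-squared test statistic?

Total ratio parts = 16. Expected numbers out of 342:
  agouti: 342 × 9/16 = 192.375
  black: 342 × 3/16 = 64.125
  albino: 342 × 4/16 = 85.5
χ² = Σ (O − E)² / E
  agouti: (181 − 192.375)² / 192.375 = 0.6726
  black: (89 − 64.125)² / 64.125 = 9.6494
  albino: (72 − 85.5)² / 85.5 = 2.1316
χ² = 0.6726 + 9.6494 + 2.1316 = 12.4536 ≈ 12.454

12.454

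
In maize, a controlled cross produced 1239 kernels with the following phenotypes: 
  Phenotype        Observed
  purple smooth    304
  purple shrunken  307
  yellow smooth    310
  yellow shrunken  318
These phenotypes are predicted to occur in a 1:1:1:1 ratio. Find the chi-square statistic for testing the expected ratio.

Total ratio parts = 4. Expected numbers out of 1239:
  purple smooth: 1239 × 1/4 = 309.75
  purple shrunken: 1239 × 1/4 = 309.75
  yellow smooth: 1239 × 1/4 = 309.75
  yellow shrunken: 1239 × 1/4 = 309.75
χ² = Σ (O − E)² / E
  purple smooth: (304 − 309.75)² / 309.75 = 0.1067
  purple shrunken: (307 − 309.75)² / 309.75 = 0.0244
  yellow smooth: (310 − 309.75)² / 309.75 = 0.0002
  yellow shrunken: (318 − 309.75)² / 309.75 = 0.2197
χ² = 0.1067 + 0.0244 + 0.0002 + 0.2197 = 0.351

0.351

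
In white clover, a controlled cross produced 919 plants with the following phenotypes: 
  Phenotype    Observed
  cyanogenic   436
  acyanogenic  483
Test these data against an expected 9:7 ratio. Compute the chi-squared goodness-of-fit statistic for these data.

28.966

Under the 9:7 hypothesis (Σ ratio = 16, N = 919):
  cyanogenic: 919 × 9/16 = 516.9375
  acyanogenic: 919 × 7/16 = 402.0625
χ² = Σ (O − E)² / E
  cyanogenic: (436 − 516.9375)² / 516.9375 = 12.6725
  acyanogenic: (483 − 402.0625)² / 402.0625 = 16.2932
χ² = 12.6725 + 16.2932 = 28.9657 ≈ 28.966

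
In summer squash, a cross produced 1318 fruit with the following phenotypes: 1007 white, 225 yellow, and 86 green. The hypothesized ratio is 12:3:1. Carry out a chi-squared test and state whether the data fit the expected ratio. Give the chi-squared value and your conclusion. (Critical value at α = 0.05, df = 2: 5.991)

2.487; consistent

The 12:3:1 ratio has 16 parts, so with N = 1318 the expected counts are:
  white: 1318 × 12/16 = 988.5
  yellow: 1318 × 3/16 = 247.125
  green: 1318 × 1/16 = 82.375
χ² = Σ (O − E)² / E
  white: (1007 − 988.5)² / 988.5 = 0.3462
  yellow: (225 − 247.125)² / 247.125 = 1.9808
  green: (86 − 82.375)² / 82.375 = 0.1595
χ² = 0.3462 + 1.9808 + 0.1595 = 2.4865 ≈ 2.487
Degrees of freedom = 3 − 1 = 2; critical value at α = 0.05 is 5.991.
Since 2.487 < 5.991, we fail to reject the null hypothesis — the data are consistent with the 12:3:1 ratio.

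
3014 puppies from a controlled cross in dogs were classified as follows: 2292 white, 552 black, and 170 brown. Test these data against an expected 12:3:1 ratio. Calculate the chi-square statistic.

The 12:3:1 ratio has 16 parts, so with N = 3014 the expected counts are:
  white: 3014 × 12/16 = 2260.5
  black: 3014 × 3/16 = 565.125
  brown: 3014 × 1/16 = 188.375
χ² = Σ (O − E)² / E
  white: (2292 − 2260.5)² / 2260.5 = 0.4390
  black: (552 − 565.125)² / 565.125 = 0.3048
  brown: (170 − 188.375)² / 188.375 = 1.7924
χ² = 0.4390 + 0.3048 + 1.7924 = 2.5362 ≈ 2.536

2.536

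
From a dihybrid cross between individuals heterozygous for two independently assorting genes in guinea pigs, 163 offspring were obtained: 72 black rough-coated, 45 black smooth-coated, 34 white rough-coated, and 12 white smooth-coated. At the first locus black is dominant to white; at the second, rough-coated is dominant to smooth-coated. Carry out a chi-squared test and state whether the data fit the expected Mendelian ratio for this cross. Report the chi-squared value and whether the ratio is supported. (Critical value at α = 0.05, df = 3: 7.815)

11.757; not consistent

A dihybrid F₂ with independent assortment and complete dominance at both loci gives a 9:3:3:1 phenotypic ratio.
Expected counts for N = 163 under a 9:3:3:1 ratio (total parts = 16):
  black rough-coated: 163 × 9/16 = 91.6875
  black smooth-coated: 163 × 3/16 = 30.5625
  white rough-coated: 163 × 3/16 = 30.5625
  white smooth-coated: 163 × 1/16 = 10.1875
χ² = Σ (O − E)² / E
  black rough-coated: (72 − 91.6875)² / 91.6875 = 4.2274
  black smooth-coated: (45 − 30.5625)² / 30.5625 = 6.8202
  white rough-coated: (34 − 30.5625)² / 30.5625 = 0.3866
  white smooth-coated: (12 − 10.1875)² / 10.1875 = 0.3225
χ² = 4.2274 + 6.8202 + 0.3866 + 0.3225 = 11.7567 ≈ 11.757
Degrees of freedom = 4 − 1 = 3; critical value at α = 0.05 is 7.815.
Since 11.757 > 7.815, we reject the null hypothesis — the data do not fit the 9:3:3:1 ratio.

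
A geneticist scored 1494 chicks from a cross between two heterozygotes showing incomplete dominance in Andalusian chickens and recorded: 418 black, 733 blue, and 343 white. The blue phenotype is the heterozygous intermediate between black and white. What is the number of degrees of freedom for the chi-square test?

2

With incomplete dominance, a heterozygote × heterozygote cross gives a 1:2:1 phenotypic ratio.
A goodness-of-fit test with 3 phenotype classes has df = 3 − 1 = 2.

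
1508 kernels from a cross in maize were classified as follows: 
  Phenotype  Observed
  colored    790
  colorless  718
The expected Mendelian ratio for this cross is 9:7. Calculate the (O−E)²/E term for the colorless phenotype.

Total ratio parts = 16. Expected numbers out of 1508:
  colored: 1508 × 9/16 = 848.25
  colorless: 1508 × 7/16 = 659.75
Contribution of colorless: (718 − 659.75)² / 659.75 = 5.1430

5.143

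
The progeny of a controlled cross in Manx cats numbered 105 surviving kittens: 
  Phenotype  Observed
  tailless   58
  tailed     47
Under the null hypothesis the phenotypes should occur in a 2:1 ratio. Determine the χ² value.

6.171

Under the 2:1 hypothesis (Σ ratio = 3, N = 105):
  tailless: 105 × 2/3 = 70
  tailed: 105 × 1/3 = 35
χ² = Σ (O − E)² / E
  tailless: (58 − 70)² / 70 = 2.0571
  tailed: (47 − 35)² / 35 = 4.1143
χ² = 2.0571 + 4.1143 = 6.1714 ≈ 6.171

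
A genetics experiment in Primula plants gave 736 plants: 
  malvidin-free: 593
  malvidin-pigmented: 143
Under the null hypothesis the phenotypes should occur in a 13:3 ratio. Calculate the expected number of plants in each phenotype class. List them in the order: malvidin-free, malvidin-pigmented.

598, 138

Under the 13:3 hypothesis (Σ ratio = 16, N = 736):
  malvidin-free: 736 × 13/16 = 598
  malvidin-pigmented: 736 × 3/16 = 138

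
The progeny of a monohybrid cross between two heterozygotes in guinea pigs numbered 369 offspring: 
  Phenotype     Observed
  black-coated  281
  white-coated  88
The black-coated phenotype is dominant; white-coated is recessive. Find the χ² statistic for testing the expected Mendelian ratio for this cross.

0.261

For a monohybrid cross between heterozygotes with complete dominance, the expected phenotypic ratio is 3:1.
The 3:1 ratio has 4 parts, so with N = 369 the expected counts are:
  black-coated: 369 × 3/4 = 276.75
  white-coated: 369 × 1/4 = 92.25
χ² = Σ (O − E)² / E
  black-coated: (281 − 276.75)² / 276.75 = 0.0653
  white-coated: (88 − 92.25)² / 92.25 = 0.1958
χ² = 0.0653 + 0.1958 = 0.2611 ≈ 0.261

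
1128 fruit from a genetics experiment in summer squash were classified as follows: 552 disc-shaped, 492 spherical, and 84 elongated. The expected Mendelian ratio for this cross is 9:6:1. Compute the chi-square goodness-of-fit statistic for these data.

24.567

Expected counts for N = 1128 under a 9:6:1 ratio (total parts = 16):
  disc-shaped: 1128 × 9/16 = 634.5
  spherical: 1128 × 6/16 = 423
  elongated: 1128 × 1/16 = 70.5
χ² = Σ (O − E)² / E
  disc-shaped: (552 − 634.5)² / 634.5 = 10.7270
  spherical: (492 − 423)² / 423 = 11.2553
  elongated: (84 − 70.5)² / 70.5 = 2.5851
χ² = 10.7270 + 11.2553 + 2.5851 = 24.5674 ≈ 24.567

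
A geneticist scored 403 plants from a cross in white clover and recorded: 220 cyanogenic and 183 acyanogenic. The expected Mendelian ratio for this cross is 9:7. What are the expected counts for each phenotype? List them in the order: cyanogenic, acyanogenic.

Expected counts for N = 403 under a 9:7 ratio (total parts = 16):
  cyanogenic: 403 × 9/16 = 226.6875
  acyanogenic: 403 × 7/16 = 176.3125

226.6875, 176.3125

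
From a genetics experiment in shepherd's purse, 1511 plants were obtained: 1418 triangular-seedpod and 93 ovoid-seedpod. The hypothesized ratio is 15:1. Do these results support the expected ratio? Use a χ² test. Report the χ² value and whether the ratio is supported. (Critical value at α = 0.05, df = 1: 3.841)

The 15:1 ratio has 16 parts, so with N = 1511 the expected counts are:
  triangular-seedpod: 1511 × 15/16 = 1416.5625
  ovoid-seedpod: 1511 × 1/16 = 94.4375
χ² = Σ (O − E)² / E
  triangular-seedpod: (1418 − 1416.5625)² / 1416.5625 = 0.0015
  ovoid-seedpod: (93 − 94.4375)² / 94.4375 = 0.0219
χ² = 0.0015 + 0.0219 = 0.0234 ≈ 0.023
Degrees of freedom = 2 − 1 = 1; critical value at α = 0.05 is 3.841.
Since 0.023 < 3.841, we fail to reject the null hypothesis — the data are consistent with the 15:1 ratio.

0.023; consistent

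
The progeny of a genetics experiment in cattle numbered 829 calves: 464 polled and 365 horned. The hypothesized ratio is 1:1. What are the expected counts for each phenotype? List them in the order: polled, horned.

Expected counts for N = 829 under a 1:1 ratio (total parts = 2):
  polled: 829 × 1/2 = 414.5
  horned: 829 × 1/2 = 414.5

414.5, 414.5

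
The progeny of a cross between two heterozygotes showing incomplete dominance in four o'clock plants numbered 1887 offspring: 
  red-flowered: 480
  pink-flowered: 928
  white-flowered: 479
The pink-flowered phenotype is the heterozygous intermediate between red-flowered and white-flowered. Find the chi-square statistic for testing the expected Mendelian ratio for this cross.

0.510

With incomplete dominance, a heterozygote × heterozygote cross gives a 1:2:1 phenotypic ratio.
Under the 1:2:1 hypothesis (Σ ratio = 4, N = 1887):
  red-flowered: 1887 × 1/4 = 471.75
  pink-flowered: 1887 × 2/4 = 943.5
  white-flowered: 1887 × 1/4 = 471.75
χ² = Σ (O − E)² / E
  red-flowered: (480 − 471.75)² / 471.75 = 0.1443
  pink-flowered: (928 − 943.5)² / 943.5 = 0.2546
  white-flowered: (479 − 471.75)² / 471.75 = 0.1114
χ² = 0.1443 + 0.2546 + 0.1114 = 0.5103 ≈ 0.510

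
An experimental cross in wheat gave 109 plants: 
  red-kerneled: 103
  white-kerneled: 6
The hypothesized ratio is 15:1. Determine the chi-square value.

0.103

The 15:1 ratio has 16 parts, so with N = 109 the expected counts are:
  red-kerneled: 109 × 15/16 = 102.1875
  white-kerneled: 109 × 1/16 = 6.8125
χ² = Σ (O − E)² / E
  red-kerneled: (103 − 102.1875)² / 102.1875 = 0.0065
  white-kerneled: (6 − 6.8125)² / 6.8125 = 0.0969
χ² = 0.0065 + 0.0969 = 0.1034 ≈ 0.103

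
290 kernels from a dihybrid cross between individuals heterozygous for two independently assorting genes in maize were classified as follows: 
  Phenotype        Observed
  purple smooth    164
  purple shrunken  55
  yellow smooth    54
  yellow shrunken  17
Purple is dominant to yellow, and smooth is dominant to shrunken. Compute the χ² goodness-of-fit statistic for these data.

0.084

A dihybrid F₂ with independent assortment and complete dominance at both loci gives a 9:3:3:1 phenotypic ratio.
Expected counts for N = 290 under a 9:3:3:1 ratio (total parts = 16):
  purple smooth: 290 × 9/16 = 163.125
  purple shrunken: 290 × 3/16 = 54.375
  yellow smooth: 290 × 3/16 = 54.375
  yellow shrunken: 290 × 1/16 = 18.125
χ² = Σ (O − E)² / E
  purple smooth: (164 − 163.125)² / 163.125 = 0.0047
  purple shrunken: (55 − 54.375)² / 54.375 = 0.0072
  yellow smooth: (54 − 54.375)² / 54.375 = 0.0026
  yellow shrunken: (17 − 18.125)² / 18.125 = 0.0698
χ² = 0.0047 + 0.0072 + 0.0026 + 0.0698 = 0.0843 ≈ 0.084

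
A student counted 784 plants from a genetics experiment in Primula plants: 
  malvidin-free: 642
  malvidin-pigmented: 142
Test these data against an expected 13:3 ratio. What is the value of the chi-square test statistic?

0.209

Total ratio parts = 16. Expected numbers out of 784:
  malvidin-free: 784 × 13/16 = 637
  malvidin-pigmented: 784 × 3/16 = 147
χ² = Σ (O − E)² / E
  malvidin-free: (642 − 637)² / 637 = 0.0392
  malvidin-pigmented: (142 − 147)² / 147 = 0.1701
χ² = 0.0392 + 0.1701 = 0.2093 ≈ 0.209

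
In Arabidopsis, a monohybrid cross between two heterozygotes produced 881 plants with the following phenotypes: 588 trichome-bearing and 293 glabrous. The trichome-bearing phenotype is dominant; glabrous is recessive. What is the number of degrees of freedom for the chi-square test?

For a monohybrid cross between heterozygotes with complete dominance, the expected phenotypic ratio is 3:1.
A goodness-of-fit test with 2 phenotype classes has df = 2 − 1 = 1.

1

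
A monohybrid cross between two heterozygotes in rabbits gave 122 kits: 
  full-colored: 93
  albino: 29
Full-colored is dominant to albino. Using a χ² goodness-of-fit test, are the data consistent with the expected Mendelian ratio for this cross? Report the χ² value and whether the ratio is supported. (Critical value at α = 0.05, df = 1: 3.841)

0.098; consistent

For a monohybrid cross between heterozygotes with complete dominance, the expected phenotypic ratio is 3:1.
Total ratio parts = 4. Expected numbers out of 122:
  full-colored: 122 × 3/4 = 91.5
  albino: 122 × 1/4 = 30.5
χ² = Σ (O − E)² / E
  full-colored: (93 − 91.5)² / 91.5 = 0.0246
  albino: (29 − 30.5)² / 30.5 = 0.0738
χ² = 0.0246 + 0.0738 = 0.0984 ≈ 0.098
Degrees of freedom = 2 − 1 = 1; critical value at α = 0.05 is 3.841.
Since 0.098 < 3.841, we fail to reject the null hypothesis — the data are consistent with the 3:1 ratio.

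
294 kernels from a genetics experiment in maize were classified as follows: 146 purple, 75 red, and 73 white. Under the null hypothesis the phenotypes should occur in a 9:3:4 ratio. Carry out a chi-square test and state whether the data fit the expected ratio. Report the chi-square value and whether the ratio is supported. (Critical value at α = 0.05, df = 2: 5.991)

Expected counts for N = 294 under a 9:3:4 ratio (total parts = 16):
  purple: 294 × 9/16 = 165.375
  red: 294 × 3/16 = 55.125
  white: 294 × 4/16 = 73.5
χ² = Σ (O − E)² / E
  purple: (146 − 165.375)² / 165.375 = 2.2699
  red: (75 − 55.125)² / 55.125 = 7.1658
  white: (73 − 73.5)² / 73.5 = 0.0034
χ² = 2.2699 + 7.1658 + 0.0034 = 9.4391 ≈ 9.439
Degrees of freedom = 3 − 1 = 2; critical value at α = 0.05 is 5.991.
Since 9.439 > 5.991, we reject the null hypothesis — the data do not fit the 9:3:4 ratio.

9.439; not consistent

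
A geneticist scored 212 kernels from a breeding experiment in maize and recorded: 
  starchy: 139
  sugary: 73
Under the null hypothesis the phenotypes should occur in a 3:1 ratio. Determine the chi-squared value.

Expected counts for N = 212 under a 3:1 ratio (total parts = 4):
  starchy: 212 × 3/4 = 159
  sugary: 212 × 1/4 = 53
χ² = Σ (O − E)² / E
  starchy: (139 − 159)² / 159 = 2.5157
  sugary: (73 − 53)² / 53 = 7.5472
χ² = 2.5157 + 7.5472 = 10.0629 ≈ 10.063

10.063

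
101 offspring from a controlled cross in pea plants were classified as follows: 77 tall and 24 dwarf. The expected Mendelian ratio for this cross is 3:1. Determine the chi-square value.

The 3:1 ratio has 4 parts, so with N = 101 the expected counts are:
  tall: 101 × 3/4 = 75.75
  dwarf: 101 × 1/4 = 25.25
χ² = Σ (O − E)² / E
  tall: (77 − 75.75)² / 75.75 = 0.0206
  dwarf: (24 − 25.25)² / 25.25 = 0.0619
χ² = 0.0206 + 0.0619 = 0.0825 ≈ 0.083

0.083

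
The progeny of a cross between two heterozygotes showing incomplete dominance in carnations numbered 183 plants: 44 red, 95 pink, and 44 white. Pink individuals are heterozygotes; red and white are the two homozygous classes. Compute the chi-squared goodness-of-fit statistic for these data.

0.268

With incomplete dominance, a heterozygote × heterozygote cross gives a 1:2:1 phenotypic ratio.
The 1:2:1 ratio has 4 parts, so with N = 183 the expected counts are:
  red: 183 × 1/4 = 45.75
  pink: 183 × 2/4 = 91.5
  white: 183 × 1/4 = 45.75
χ² = Σ (O − E)² / E
  red: (44 − 45.75)² / 45.75 = 0.0669
  pink: (95 − 91.5)² / 91.5 = 0.1339
  white: (44 − 45.75)² / 45.75 = 0.0669
χ² = 0.0669 + 0.1339 + 0.0669 = 0.2677 ≈ 0.268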